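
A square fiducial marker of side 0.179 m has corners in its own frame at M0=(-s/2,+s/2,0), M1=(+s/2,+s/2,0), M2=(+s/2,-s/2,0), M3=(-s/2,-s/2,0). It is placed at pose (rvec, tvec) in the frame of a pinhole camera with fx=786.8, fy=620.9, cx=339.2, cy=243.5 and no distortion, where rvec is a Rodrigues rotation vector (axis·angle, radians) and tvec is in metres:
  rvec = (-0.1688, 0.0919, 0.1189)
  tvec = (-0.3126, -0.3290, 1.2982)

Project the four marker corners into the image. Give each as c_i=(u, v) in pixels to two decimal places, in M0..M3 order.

Intrinsics K: fx=786.8, fy=620.9, cx=339.2, cy=243.5
Marker side s = 0.179 m; corners in marker frame (Z=0):
  M0 = (-0.0895, +0.0895, 0)
  M1 = (+0.0895, +0.0895, 0)
  M2 = (+0.0895, -0.0895, 0)
  M3 = (-0.0895, -0.0895, 0)
rvec = (-0.1688, 0.0919, 0.1189), |rvec| = θ = 0.22600 rad = 12.949°
Rodrigues: sinθ=0.22408, 1−cosθ=0.02543; R = I + sinθ·[k]× + (1−cosθ)·[k]×²:
    [+0.98876 -0.12561 +0.08113]
    [+0.11017 +0.97878 +0.17281]
    [-0.10111 -0.16193 +0.98161]
t = (-0.3126, -0.3290, 1.2982) m
M0: Pc = R·M0+t = (-0.41234, -0.25126, +1.29276); u = 786.8·(-0.41234)/1.29276 + 339.2 = 88.2433, v = 620.9·(-0.25126)/1.29276 + 243.5 = 122.8222
M1: Pc = R·M1+t = (-0.23535, -0.23154, +1.27466); u = 786.8·(-0.23535)/1.27466 + 339.2 = 193.9278, v = 620.9·(-0.23154)/1.27466 + 243.5 = 130.7145
M2: Pc = R·M2+t = (-0.21286, -0.40674, +1.30364); u = 786.8·(-0.21286)/1.30364 + 339.2 = 210.7283, v = 620.9·(-0.40674)/1.30364 + 243.5 = 49.7774
M3: Pc = R·M3+t = (-0.38985, -0.42646, +1.32174); u = 786.8·(-0.38985)/1.32174 + 339.2 = 107.1313, v = 620.9·(-0.42646)/1.32174 + 243.5 = 43.1665

c0=(88.24, 122.82) c1=(193.93, 130.71) c2=(210.73, 49.78) c3=(107.13, 43.17)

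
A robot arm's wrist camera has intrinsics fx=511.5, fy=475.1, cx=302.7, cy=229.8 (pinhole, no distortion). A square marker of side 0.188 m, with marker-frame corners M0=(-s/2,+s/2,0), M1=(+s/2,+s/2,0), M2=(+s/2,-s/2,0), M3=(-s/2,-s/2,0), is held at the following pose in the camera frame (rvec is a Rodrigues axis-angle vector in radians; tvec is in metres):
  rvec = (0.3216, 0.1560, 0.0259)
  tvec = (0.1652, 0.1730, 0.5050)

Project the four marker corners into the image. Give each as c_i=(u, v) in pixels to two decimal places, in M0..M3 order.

c0=(370.11, 452.70) c1=(556.08, 473.25) c2=(588.90, 321.01) c3=(378.42, 306.65)

Intrinsics K: fx=511.5, fy=475.1, cx=302.7, cy=229.8
Marker side s = 0.188 m; corners in marker frame (Z=0):
  M0 = (-0.0940, +0.0940, 0)
  M1 = (+0.0940, +0.0940, 0)
  M2 = (+0.0940, -0.0940, 0)
  M3 = (-0.0940, -0.0940, 0)
rvec = (0.3216, 0.1560, 0.0259), |rvec| = θ = 0.35838 rad = 20.533°
Rodrigues: sinθ=0.35075, 1−cosθ=0.06353; R = I + sinθ·[k]× + (1−cosθ)·[k]×²:
    [+0.98763 -0.00053 +0.15680]
    [+0.05017 +0.94851 -0.31276]
    [-0.14856 +0.31676 +0.93680]
t = (0.1652, 0.1730, 0.5050) m
M0: Pc = R·M0+t = (+0.07231, +0.25744, +0.54874); u = 511.5·(+0.07231)/0.54874 + 302.7 = 370.1053, v = 475.1·(+0.25744)/0.54874 + 229.8 = 452.6953
M1: Pc = R·M1+t = (+0.25799, +0.26688, +0.52081); u = 511.5·(+0.25799)/0.52081 + 302.7 = 556.0752, v = 475.1·(+0.26688)/0.52081 + 229.8 = 473.2521
M2: Pc = R·M2+t = (+0.25809, +0.08856, +0.46126); u = 511.5·(+0.25809)/0.46126 + 302.7 = 588.8979, v = 475.1·(+0.08856)/0.46126 + 229.8 = 321.0132
M3: Pc = R·M3+t = (+0.07241, +0.07912, +0.48919); u = 511.5·(+0.07241)/0.48919 + 302.7 = 378.4153, v = 475.1·(+0.07912)/0.48919 + 229.8 = 306.6458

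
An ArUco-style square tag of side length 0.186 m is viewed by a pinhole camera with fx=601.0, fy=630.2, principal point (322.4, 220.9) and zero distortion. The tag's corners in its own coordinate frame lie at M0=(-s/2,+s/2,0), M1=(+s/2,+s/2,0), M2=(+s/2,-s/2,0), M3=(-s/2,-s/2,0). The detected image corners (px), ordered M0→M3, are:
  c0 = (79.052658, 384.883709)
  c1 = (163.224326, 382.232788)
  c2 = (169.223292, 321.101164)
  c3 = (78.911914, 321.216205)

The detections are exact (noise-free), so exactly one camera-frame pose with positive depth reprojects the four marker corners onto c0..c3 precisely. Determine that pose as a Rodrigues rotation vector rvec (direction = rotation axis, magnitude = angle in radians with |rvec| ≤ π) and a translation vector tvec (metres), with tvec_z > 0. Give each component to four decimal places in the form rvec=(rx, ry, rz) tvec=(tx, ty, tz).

Intrinsics K: fx=601.0, fy=630.2, cx=322.4, cy=220.9
Marker side s = 0.186 m; corners in marker frame (Z=0):
  M0 = (-0.0930, +0.0930, 0)
  M1 = (+0.0930, +0.0930, 0)
  M2 = (+0.0930, -0.0930, 0)
  M3 = (-0.0930, -0.0930, 0)
Detected image corners:
  c0 = (79.052658, 384.883709) px
  c1 = (163.224326, 382.232788) px
  c2 = (169.223292, 321.101164) px
  c3 = (78.911914, 321.216205) px
Planar DLT: solve 8×8 A·h = b for H (H[2,2]=1):
  H  [+496.28453 +31.22698 +123.47154]
  H  [+72.32153 +471.34395 +353.46384]
  H  [+0.22705 +0.38599 +1.00000]
B = K⁻¹H; ‖b₁‖=0.740512, ‖b₂‖=0.740512; λ = 2/(‖b₁‖+‖b₂‖) = 1.350417, sign → tz>0 ⇒ λ=+1.350417
r₁ = λ·B[:,0] = (+0.95065,+0.04750,+0.30661); r₂ = λ·B[:,1] = (-0.20945,+0.82730,+0.52125)
r₃ = r₁×r₂ = (-0.22890,-0.55974,+0.79643); SVD([r₁ r₂ r₃]) → R = UVᵀ:
  R  [+0.95065 -0.20945 -0.22890]
  R  [+0.04750 +0.82730 -0.55974]
  R  [+0.30661 +0.52125 +0.79643]
t = (-0.44698, +0.28406, +1.35042) m
tr R = 2.574382; θ = arccos((tr R − 1)/2) = 0.664556 rad = 38.076°
axis k = ((R−Rᵀ)₃₂, (R−Rᵀ)₁₃, (R−Rᵀ)₂₁) / (2 sinθ) = (+0.876415, -0.434163, +0.208325)
rvec = θ·k = (+0.582427, -0.288525, +0.138443)

rvec=(0.5824, -0.2885, 0.1384) tvec=(-0.4470, 0.2841, 1.3504)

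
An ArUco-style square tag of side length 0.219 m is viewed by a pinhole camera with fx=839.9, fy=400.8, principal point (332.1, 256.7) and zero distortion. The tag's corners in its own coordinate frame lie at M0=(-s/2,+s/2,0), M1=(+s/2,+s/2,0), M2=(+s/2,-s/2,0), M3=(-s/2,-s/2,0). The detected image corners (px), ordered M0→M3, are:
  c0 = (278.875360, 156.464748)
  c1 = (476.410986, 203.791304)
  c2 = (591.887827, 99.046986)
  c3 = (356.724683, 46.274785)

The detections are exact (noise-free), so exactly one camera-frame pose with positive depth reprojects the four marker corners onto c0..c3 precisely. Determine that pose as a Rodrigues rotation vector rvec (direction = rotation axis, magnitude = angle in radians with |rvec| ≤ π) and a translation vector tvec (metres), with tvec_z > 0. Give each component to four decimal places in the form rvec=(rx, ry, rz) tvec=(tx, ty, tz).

rvec=(0.5728, 0.2292, 0.4406) tvec=(0.0806, -0.2406, 0.7640)

Intrinsics K: fx=839.9, fy=400.8, cx=332.1, cy=256.7
Marker side s = 0.219 m; corners in marker frame (Z=0):
  M0 = (-0.1095, +0.1095, 0)
  M1 = (+0.1095, +0.1095, 0)
  M2 = (+0.1095, -0.1095, 0)
  M3 = (-0.1095, -0.1095, 0)
Detected image corners:
  c0 = (278.875360, 156.464748) px
  c1 = (476.410986, 203.791304) px
  c2 = (591.887827, 99.046986) px
  c3 = (356.724683, 46.274785) px
Planar DLT: solve 8×8 A·h = b for H (H[2,2]=1):
  H  [+932.08247 -123.83017 +420.68513]
  H  [+213.03711 +584.77764 +130.45173]
  H  [-0.11462 +0.74294 +1.00000]
B = K⁻¹H; ‖b₁‖=1.308927, ‖b₂‖=1.308927; λ = 2/(‖b₁‖+‖b₂‖) = 0.763984, sign → tz>0 ⇒ λ=+0.763984
r₁ = λ·B[:,0] = (+0.88246,+0.46217,-0.08757); r₂ = λ·B[:,1] = (-0.33707,+0.75114,+0.56760)
r₃ = r₁×r₂ = (+0.32810,-0.47137,+0.81864); SVD([r₁ r₂ r₃]) → R = UVᵀ:
  R  [+0.88246 -0.33707 +0.32810]
  R  [+0.46217 +0.75114 -0.47137]
  R  [-0.08757 +0.56760 +0.81864]
t = (+0.08058, -0.24065, +0.76398) m
tr R = 2.452240; θ = arccos((tr R − 1)/2) = 0.758135 rad = 43.438°
axis k = ((R−Rᵀ)₃₂, (R−Rᵀ)₁₃, (R−Rᵀ)₂₁) / (2 sinθ) = (+0.755535, +0.302275, +0.581203)
rvec = θ·k = (+0.572797, +0.229165, +0.440630)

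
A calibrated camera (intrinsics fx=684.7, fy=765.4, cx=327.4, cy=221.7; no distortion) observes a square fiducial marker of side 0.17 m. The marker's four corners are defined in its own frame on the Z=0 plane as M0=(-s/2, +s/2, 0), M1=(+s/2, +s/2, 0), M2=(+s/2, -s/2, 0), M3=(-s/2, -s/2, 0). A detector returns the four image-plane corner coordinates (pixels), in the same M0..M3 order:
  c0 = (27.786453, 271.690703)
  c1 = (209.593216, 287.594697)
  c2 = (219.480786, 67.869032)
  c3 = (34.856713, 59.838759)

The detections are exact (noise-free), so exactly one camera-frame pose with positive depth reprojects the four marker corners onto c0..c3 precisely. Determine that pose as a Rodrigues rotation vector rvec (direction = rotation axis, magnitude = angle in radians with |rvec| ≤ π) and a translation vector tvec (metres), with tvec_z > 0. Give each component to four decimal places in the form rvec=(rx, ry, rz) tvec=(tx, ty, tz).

rvec=(0.0445, 0.1341, 0.0615) tvec=(-0.1817, -0.0389, 0.6034)

Intrinsics K: fx=684.7, fy=765.4, cx=327.4, cy=221.7
Marker side s = 0.17 m; corners in marker frame (Z=0):
  M0 = (-0.0850, +0.0850, 0)
  M1 = (+0.0850, +0.0850, 0)
  M2 = (+0.0850, -0.0850, 0)
  M3 = (-0.0850, -0.0850, 0)
Detected image corners:
  c0 = (27.786453, 271.690703) px
  c1 = (209.593216, 287.594697) px
  c2 = (219.480786, 67.869032) px
  c3 = (34.856713, 59.838759) px
Planar DLT: solve 8×8 A·h = b for H (H[2,2]=1):
  H  [+1050.74863 -39.84871 +121.19437]
  H  [+32.92469 +1282.70844 +172.37343]
  H  [-0.21909 +0.08031 +1.00000]
B = K⁻¹H; ‖b₁‖=1.657372, ‖b₂‖=1.657372; λ = 2/(‖b₁‖+‖b₂‖) = 0.603365, sign → tz>0 ⇒ λ=+0.603365
r₁ = λ·B[:,0] = (+0.98914,+0.06424,-0.13219); r₂ = λ·B[:,1] = (-0.05829,+0.99712,+0.04846)
r₃ = r₁×r₂ = (+0.13492,-0.04023,+0.99004); SVD([r₁ r₂ r₃]) → R = UVᵀ:
  R  [+0.98914 -0.05829 +0.13492]
  R  [+0.06424 +0.99712 -0.04023]
  R  [-0.13219 +0.04846 +0.99004]
t = (-0.18171, -0.03888, +0.60336) m
tr R = 2.976302; θ = arccos((tr R − 1)/2) = 0.154093 rad = 8.829°
axis k = ((R−Rᵀ)₃₂, (R−Rᵀ)₁₃, (R−Rᵀ)₂₁) / (2 sinθ) = (+0.288910, +0.870172, +0.399163)
rvec = θ·k = (+0.044519, +0.134088, +0.061508)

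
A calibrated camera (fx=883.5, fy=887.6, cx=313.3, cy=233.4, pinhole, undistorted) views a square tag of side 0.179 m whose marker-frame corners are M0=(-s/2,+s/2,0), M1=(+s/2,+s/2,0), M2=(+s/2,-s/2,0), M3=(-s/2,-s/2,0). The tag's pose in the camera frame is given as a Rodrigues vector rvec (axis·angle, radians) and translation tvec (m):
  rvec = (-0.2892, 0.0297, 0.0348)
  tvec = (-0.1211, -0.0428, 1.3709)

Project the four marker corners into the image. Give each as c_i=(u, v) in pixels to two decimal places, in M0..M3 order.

Intrinsics K: fx=883.5, fy=887.6, cx=313.3, cy=233.4
Marker side s = 0.179 m; corners in marker frame (Z=0):
  M0 = (-0.0895, +0.0895, 0)
  M1 = (+0.0895, +0.0895, 0)
  M2 = (+0.0895, -0.0895, 0)
  M3 = (-0.0895, -0.0895, 0)
rvec = (-0.2892, 0.0297, 0.0348), |rvec| = θ = 0.29280 rad = 16.776°
Rodrigues: sinθ=0.28863, 1−cosθ=0.04256; R = I + sinθ·[k]× + (1−cosθ)·[k]×²:
    [+0.99896 -0.03857 +0.02428]
    [+0.03004 +0.95788 +0.28560]
    [-0.03427 -0.28457 +0.95804]
t = (-0.1211, -0.0428, 1.3709) m
M0: Pc = R·M0+t = (-0.21396, +0.04024, +1.34850); u = 883.5·(-0.21396)/1.34850 + 313.3 = 173.1198, v = 887.6·(+0.04024)/1.34850 + 233.4 = 259.8875
M1: Pc = R·M1+t = (-0.03514, +0.04562, +1.34236); u = 883.5·(-0.03514)/1.34236 + 313.3 = 290.1688, v = 887.6·(+0.04562)/1.34236 + 233.4 = 263.5641
M2: Pc = R·M2+t = (-0.02824, -0.12584, +1.39330); u = 883.5·(-0.02824)/1.39330 + 313.3 = 295.3922, v = 887.6·(-0.12584)/1.39330 + 233.4 = 153.2330
M3: Pc = R·M3+t = (-0.20706, -0.13122, +1.39944); u = 883.5·(-0.20706)/1.39944 + 313.3 = 182.5809, v = 887.6·(-0.13122)/1.39944 + 233.4 = 150.1738

c0=(173.12, 259.89) c1=(290.17, 263.56) c2=(295.39, 153.23) c3=(182.58, 150.17)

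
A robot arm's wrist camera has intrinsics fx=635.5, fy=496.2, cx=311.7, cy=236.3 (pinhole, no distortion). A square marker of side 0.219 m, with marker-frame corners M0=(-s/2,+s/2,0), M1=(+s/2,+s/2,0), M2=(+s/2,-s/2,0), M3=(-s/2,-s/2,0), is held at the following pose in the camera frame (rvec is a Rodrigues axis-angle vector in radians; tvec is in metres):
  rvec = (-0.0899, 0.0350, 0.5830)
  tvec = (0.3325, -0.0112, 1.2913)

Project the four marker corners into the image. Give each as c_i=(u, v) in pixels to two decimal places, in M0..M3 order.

c0=(400.79, 243.91) c1=(492.64, 290.64) c2=(549.67, 220.12) c3=(458.42, 174.66)

Intrinsics K: fx=635.5, fy=496.2, cx=311.7, cy=236.3
Marker side s = 0.219 m; corners in marker frame (Z=0):
  M0 = (-0.1095, +0.1095, 0)
  M1 = (+0.1095, +0.1095, 0)
  M2 = (+0.1095, -0.1095, 0)
  M3 = (-0.1095, -0.1095, 0)
rvec = (-0.0899, 0.0350, 0.5830), |rvec| = θ = 0.59093 rad = 33.858°
Rodrigues: sinθ=0.55713, 1−cosθ=0.16958; R = I + sinθ·[k]× + (1−cosθ)·[k]×²:
    [+0.83435 -0.55119 +0.00755]
    [+0.54813 +0.83102 +0.09467]
    [-0.05845 -0.07485 +0.99548]
t = (0.3325, -0.0112, 1.2913) m
M0: Pc = R·M0+t = (+0.18078, +0.01978, +1.28950); u = 635.5·(+0.18078)/1.28950 + 311.7 = 400.7949, v = 496.2·(+0.01978)/1.28950 + 236.3 = 243.9099
M1: Pc = R·M1+t = (+0.36351, +0.13982, +1.27670); u = 635.5·(+0.36351)/1.27670 + 311.7 = 492.6412, v = 496.2·(+0.13982)/1.27670 + 236.3 = 290.6408
M2: Pc = R·M2+t = (+0.48422, -0.04218, +1.29310); u = 635.5·(+0.48422)/1.29310 + 311.7 = 549.6710, v = 496.2·(-0.04218)/1.29310 + 236.3 = 220.1156
M3: Pc = R·M3+t = (+0.30149, -0.16222, +1.30590); u = 635.5·(+0.30149)/1.30590 + 311.7 = 458.4185, v = 496.2·(-0.16222)/1.30590 + 236.3 = 174.6627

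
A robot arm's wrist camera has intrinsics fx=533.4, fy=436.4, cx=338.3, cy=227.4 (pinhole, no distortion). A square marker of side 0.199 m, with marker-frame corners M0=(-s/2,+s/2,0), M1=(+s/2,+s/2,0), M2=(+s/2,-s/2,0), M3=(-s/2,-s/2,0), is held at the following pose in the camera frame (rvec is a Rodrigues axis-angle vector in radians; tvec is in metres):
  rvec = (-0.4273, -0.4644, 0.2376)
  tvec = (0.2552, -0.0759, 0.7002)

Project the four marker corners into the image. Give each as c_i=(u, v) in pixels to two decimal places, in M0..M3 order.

c0=(473.33, 213.80) c1=(591.57, 254.80) c2=(579.56, 153.50) c3=(474.96, 106.81)

Intrinsics K: fx=533.4, fy=436.4, cx=338.3, cy=227.4
Marker side s = 0.199 m; corners in marker frame (Z=0):
  M0 = (-0.0995, +0.0995, 0)
  M1 = (+0.0995, +0.0995, 0)
  M2 = (+0.0995, -0.0995, 0)
  M3 = (-0.0995, -0.0995, 0)
rvec = (-0.4273, -0.4644, 0.2376), |rvec| = θ = 0.67432 rad = 38.636°
Rodrigues: sinθ=0.62437, 1−cosθ=0.21887; R = I + sinθ·[k]× + (1−cosθ)·[k]×²:
    [+0.86902 -0.12448 -0.47887]
    [+0.31551 +0.88494 +0.34253]
    [+0.38113 -0.44876 +0.80831]
t = (0.2552, -0.0759, 0.7002) m
M0: Pc = R·M0+t = (+0.15635, -0.01924, +0.61763); u = 533.4·(+0.15635)/0.61763 + 338.3 = 473.3256, v = 436.4·(-0.01924)/0.61763 + 227.4 = 213.8040
M1: Pc = R·M1+t = (+0.32928, +0.04355, +0.69347); u = 533.4·(+0.32928)/0.69347 + 338.3 = 591.5746, v = 436.4·(+0.04355)/0.69347 + 227.4 = 254.8030
M2: Pc = R·M2+t = (+0.35405, -0.13256, +0.78277); u = 533.4·(+0.35405)/0.78277 + 338.3 = 579.5601, v = 436.4·(-0.13256)/0.78277 + 227.4 = 153.4983
M3: Pc = R·M3+t = (+0.18112, -0.19535, +0.70693); u = 533.4·(+0.18112)/0.70693 + 338.3 = 474.9598, v = 436.4·(-0.19535)/0.70693 + 227.4 = 106.8098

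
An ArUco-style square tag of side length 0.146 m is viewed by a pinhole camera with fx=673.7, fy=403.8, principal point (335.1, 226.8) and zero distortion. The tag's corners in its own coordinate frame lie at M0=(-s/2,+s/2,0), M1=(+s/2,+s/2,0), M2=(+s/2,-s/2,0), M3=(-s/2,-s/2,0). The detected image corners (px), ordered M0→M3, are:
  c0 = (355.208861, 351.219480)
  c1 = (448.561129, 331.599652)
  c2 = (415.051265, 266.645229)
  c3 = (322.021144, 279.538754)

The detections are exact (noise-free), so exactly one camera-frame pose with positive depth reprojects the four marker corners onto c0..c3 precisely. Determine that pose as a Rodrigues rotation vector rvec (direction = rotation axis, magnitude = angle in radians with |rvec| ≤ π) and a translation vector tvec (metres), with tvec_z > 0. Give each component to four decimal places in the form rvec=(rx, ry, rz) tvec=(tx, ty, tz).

Intrinsics K: fx=673.7, fy=403.8, cx=335.1, cy=226.8
Marker side s = 0.146 m; corners in marker frame (Z=0):
  M0 = (-0.0730, +0.0730, 0)
  M1 = (+0.0730, +0.0730, 0)
  M2 = (+0.0730, -0.0730, 0)
  M3 = (-0.0730, -0.0730, 0)
Detected image corners:
  c0 = (355.208861, 351.219480) px
  c1 = (448.561129, 331.599652) px
  c2 = (415.051265, 266.645229) px
  c3 = (322.021144, 279.538754) px
Planar DLT: solve 8×8 A·h = b for H (H[2,2]=1):
  H  [+875.66178 +134.39613 +387.00950]
  H  [+78.40649 +391.86053 +306.27617]
  H  [+0.61625 -0.24420 +1.00000]
B = K⁻¹H; ‖b₁‖=1.178733, ‖b₂‖=1.178733; λ = 2/(‖b₁‖+‖b₂‖) = 0.848369, sign → tz>0 ⇒ λ=+0.848369
r₁ = λ·B[:,0] = (+0.84265,-0.12891,+0.52281); r₂ = λ·B[:,1] = (+0.27229,+0.93965,-0.20717)
r₃ = r₁×r₂ = (-0.46455,+0.31693,+0.82689); SVD([r₁ r₂ r₃]) → R = UVᵀ:
  R  [+0.84265 +0.27229 -0.46455]
  R  [-0.12891 +0.93965 +0.31693]
  R  [+0.52281 -0.20717 +0.82689]
t = (+0.06537, +0.16698, +0.84837) m
tr R = 2.609188; θ = arccos((tr R − 1)/2) = 0.635805 rad = 36.429°
axis k = ((R−Rᵀ)₃₂, (R−Rᵀ)₁₃, (R−Rᵀ)₂₁) / (2 sinθ) = (-0.441296, -0.831349, -0.337812)
rvec = θ·k = (-0.280578, -0.528576, -0.214782)

rvec=(-0.2806, -0.5286, -0.2148) tvec=(0.0654, 0.1670, 0.8484)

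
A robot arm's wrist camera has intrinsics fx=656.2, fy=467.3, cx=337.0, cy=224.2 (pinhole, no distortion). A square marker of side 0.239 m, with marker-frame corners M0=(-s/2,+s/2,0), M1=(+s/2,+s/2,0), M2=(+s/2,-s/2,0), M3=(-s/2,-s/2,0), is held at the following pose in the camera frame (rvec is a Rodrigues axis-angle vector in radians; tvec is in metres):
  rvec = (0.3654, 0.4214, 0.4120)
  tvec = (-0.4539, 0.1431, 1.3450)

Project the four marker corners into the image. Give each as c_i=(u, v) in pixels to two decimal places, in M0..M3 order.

c0=(66.82, 286.48) c1=(148.04, 327.27) c2=(171.10, 259.60) c3=(82.45, 219.57)

Intrinsics K: fx=656.2, fy=467.3, cx=337.0, cy=224.2
Marker side s = 0.239 m; corners in marker frame (Z=0):
  M0 = (-0.1195, +0.1195, 0)
  M1 = (+0.1195, +0.1195, 0)
  M2 = (+0.1195, -0.1195, 0)
  M3 = (-0.1195, -0.1195, 0)
rvec = (0.3654, 0.4214, 0.4120), |rvec| = θ = 0.69343 rad = 39.730°
Rodrigues: sinθ=0.63918, 1−cosθ=0.23094; R = I + sinθ·[k]× + (1−cosθ)·[k]×²:
    [+0.83319 -0.30581 +0.46074]
    [+0.45372 +0.85435 -0.25343]
    [-0.31613 +0.42020 +0.85059]
t = (-0.4539, 0.1431, 1.3450) m
M0: Pc = R·M0+t = (-0.59001, +0.19098, +1.43299); u = 656.2·(-0.59001)/1.43299 + 337.0 = 66.8204, v = 467.3·(+0.19098)/1.43299 + 224.2 = 286.4772
M1: Pc = R·M1+t = (-0.39088, +0.29941, +1.35744); u = 656.2·(-0.39088)/1.35744 + 337.0 = 148.0448, v = 467.3·(+0.29941)/1.35744 + 224.2 = 327.2739
M2: Pc = R·M2+t = (-0.31779, +0.09522, +1.25701); u = 656.2·(-0.31779)/1.25701 + 337.0 = 171.1035, v = 467.3·(+0.09522)/1.25701 + 224.2 = 259.6004
M3: Pc = R·M3+t = (-0.51692, -0.01321, +1.33256); u = 656.2·(-0.51692)/1.33256 + 337.0 = 82.4503, v = 467.3·(-0.01321)/1.33256 + 224.2 = 219.5660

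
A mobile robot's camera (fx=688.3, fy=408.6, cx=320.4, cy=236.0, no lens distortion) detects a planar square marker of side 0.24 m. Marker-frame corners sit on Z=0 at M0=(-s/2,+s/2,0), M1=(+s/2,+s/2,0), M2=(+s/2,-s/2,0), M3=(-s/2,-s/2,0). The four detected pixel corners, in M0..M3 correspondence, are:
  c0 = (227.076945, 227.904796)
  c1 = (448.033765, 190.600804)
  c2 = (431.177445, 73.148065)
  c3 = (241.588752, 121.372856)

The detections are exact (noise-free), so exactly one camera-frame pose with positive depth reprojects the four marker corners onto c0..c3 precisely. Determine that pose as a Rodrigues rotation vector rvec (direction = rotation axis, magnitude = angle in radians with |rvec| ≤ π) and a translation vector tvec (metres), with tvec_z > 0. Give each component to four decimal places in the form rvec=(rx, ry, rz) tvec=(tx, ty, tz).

rvec=(-0.4555, 0.5248, -0.1128) tvec=(0.0088, -0.1475, 0.7065)

Intrinsics K: fx=688.3, fy=408.6, cx=320.4, cy=236.0
Marker side s = 0.24 m; corners in marker frame (Z=0):
  M0 = (-0.1200, +0.1200, 0)
  M1 = (+0.1200, +0.1200, 0)
  M2 = (+0.1200, -0.1200, 0)
  M3 = (-0.1200, -0.1200, 0)
Detected image corners:
  c0 = (227.076945, 227.904796) px
  c1 = (448.033765, 190.600804) px
  c2 = (431.177445, 73.148065) px
  c3 = (241.588752, 121.372856) px
Planar DLT: solve 8×8 A·h = b for H (H[2,2]=1):
  H  [+631.97447 -213.50424 +328.94339]
  H  [-279.22739 +367.85166 +150.66580]
  H  [-0.64803 -0.63302 +1.00000]
B = K⁻¹H; ‖b₁‖=1.415426, ‖b₂‖=1.415426; λ = 2/(‖b₁‖+‖b₂‖) = 0.706501, sign → tz>0 ⇒ λ=+0.706501
r₁ = λ·B[:,0] = (+0.86180,-0.21837,-0.45783); r₂ = λ·B[:,1] = (-0.01097,+0.89435,-0.44723)
r₃ = r₁×r₂ = (+0.50712,+0.39044,+0.76836); SVD([r₁ r₂ r₃]) → R = UVᵀ:
  R  [+0.86180 -0.01097 +0.50712]
  R  [-0.21837 +0.89435 +0.39044]
  R  [-0.45783 -0.44723 +0.76836]
t = (+0.00877, -0.14755, +0.70650) m
tr R = 2.524519; θ = arccos((tr R − 1)/2) = 0.703999 rad = 40.336°
axis k = ((R−Rᵀ)₃₂, (R−Rᵀ)₁₃, (R−Rᵀ)₂₁) / (2 sinθ) = (-0.647077, +0.745401, -0.160213)
rvec = θ·k = (-0.455542, +0.524762, -0.112790)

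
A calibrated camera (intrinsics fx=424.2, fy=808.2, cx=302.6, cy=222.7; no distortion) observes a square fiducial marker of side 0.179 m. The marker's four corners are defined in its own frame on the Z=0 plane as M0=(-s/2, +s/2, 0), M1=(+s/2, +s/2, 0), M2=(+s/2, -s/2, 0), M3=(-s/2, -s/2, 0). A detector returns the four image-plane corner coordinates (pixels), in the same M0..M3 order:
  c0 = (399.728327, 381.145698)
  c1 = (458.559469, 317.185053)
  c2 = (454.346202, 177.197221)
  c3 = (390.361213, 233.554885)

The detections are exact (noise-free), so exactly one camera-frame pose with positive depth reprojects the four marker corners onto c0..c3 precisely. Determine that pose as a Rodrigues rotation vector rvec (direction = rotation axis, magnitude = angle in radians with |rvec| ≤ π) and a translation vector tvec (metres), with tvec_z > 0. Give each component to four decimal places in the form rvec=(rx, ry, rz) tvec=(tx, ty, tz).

Intrinsics K: fx=424.2, fy=808.2, cx=302.6, cy=222.7
Marker side s = 0.179 m; corners in marker frame (Z=0):
  M0 = (-0.0895, +0.0895, 0)
  M1 = (+0.0895, +0.0895, 0)
  M2 = (+0.0895, -0.0895, 0)
  M3 = (-0.0895, -0.0895, 0)
Detected image corners:
  c0 = (399.728327, 381.145698) px
  c1 = (458.559469, 317.185053) px
  c2 = (454.346202, 177.197221) px
  c3 = (390.361213, 233.554885) px
Planar DLT: solve 8×8 A·h = b for H (H[2,2]=1):
  H  [+542.55342 +214.83164 +427.16658]
  H  [-206.60752 +917.99884 +278.68858]
  H  [+0.46983 +0.41692 +1.00000]
B = K⁻¹H; ‖b₁‖=1.122454, ‖b₂‖=1.122454; λ = 2/(‖b₁‖+‖b₂‖) = 0.890905, sign → tz>0 ⇒ λ=+0.890905
r₁ = λ·B[:,0] = (+0.84089,-0.34309,+0.41857); r₂ = λ·B[:,1] = (+0.18623,+0.90959,+0.37144)
r₃ = r₁×r₂ = (-0.50816,-0.23438,+0.82875); SVD([r₁ r₂ r₃]) → R = UVᵀ:
  R  [+0.84089 +0.18623 -0.50816]
  R  [-0.34309 +0.90959 -0.23438]
  R  [+0.41857 +0.37144 +0.82875]
t = (+0.26161, +0.06172, +0.89090) m
tr R = 2.579229; θ = arccos((tr R − 1)/2) = 0.660616 rad = 37.850°
axis k = ((R−Rᵀ)₃₂, (R−Rᵀ)₁₃, (R−Rᵀ)₂₁) / (2 sinθ) = (+0.493658, -0.755160, -0.431318)
rvec = θ·k = (+0.326118, -0.498870, -0.284936)

rvec=(0.3261, -0.4989, -0.2849) tvec=(0.2616, 0.0617, 0.8909)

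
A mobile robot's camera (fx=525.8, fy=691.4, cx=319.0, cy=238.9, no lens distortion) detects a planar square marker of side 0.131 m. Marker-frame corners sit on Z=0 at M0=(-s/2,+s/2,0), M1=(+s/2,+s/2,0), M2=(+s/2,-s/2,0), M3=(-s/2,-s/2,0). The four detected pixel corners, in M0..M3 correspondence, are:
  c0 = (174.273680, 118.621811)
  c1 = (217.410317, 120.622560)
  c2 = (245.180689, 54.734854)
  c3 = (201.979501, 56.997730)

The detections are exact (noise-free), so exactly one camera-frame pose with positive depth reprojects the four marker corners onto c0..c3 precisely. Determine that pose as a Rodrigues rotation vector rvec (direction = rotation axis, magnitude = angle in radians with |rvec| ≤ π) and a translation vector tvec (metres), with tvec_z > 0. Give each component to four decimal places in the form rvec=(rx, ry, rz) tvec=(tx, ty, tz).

rvec=(-0.4725, 0.5617, 0.2754) tvec=(-0.2318, -0.2439, 1.1107)

Intrinsics K: fx=525.8, fy=691.4, cx=319.0, cy=238.9
Marker side s = 0.131 m; corners in marker frame (Z=0):
  M0 = (-0.0655, +0.0655, 0)
  M1 = (+0.0655, +0.0655, 0)
  M2 = (+0.0655, -0.0655, 0)
  M3 = (-0.0655, -0.0655, 0)
Detected image corners:
  c0 = (174.273680, 118.621811) px
  c1 = (217.410317, 120.622560) px
  c2 = (245.180689, 54.734854) px
  c3 = (201.979501, 56.997730) px
Planar DLT: solve 8×8 A·h = b for H (H[2,2]=1):
  H  [+222.34671 -278.21524 +209.27639]
  H  [-46.18815 +458.32483 +87.08450]
  H  [-0.51114 -0.31702 +1.00000]
B = K⁻¹H; ‖b₁‖=0.900325, ‖b₂‖=0.900325; λ = 2/(‖b₁‖+‖b₂‖) = 1.110710, sign → tz>0 ⇒ λ=+1.110710
r₁ = λ·B[:,0] = (+0.81413,+0.12197,-0.56773); r₂ = λ·B[:,1] = (-0.37408,+0.85795,-0.35212)
r₃ = r₁×r₂ = (+0.44414,+0.49904,+0.74411); SVD([r₁ r₂ r₃]) → R = UVᵀ:
  R  [+0.81413 -0.37408 +0.44414]
  R  [+0.12197 +0.85795 +0.49904]
  R  [-0.56773 -0.35212 +0.74411]
t = (-0.23178, -0.24389, +1.11071) m
tr R = 2.416187; θ = arccos((tr R − 1)/2) = 0.784002 rad = 44.920°
axis k = ((R−Rᵀ)₃₂, (R−Rᵀ)₁₃, (R−Rᵀ)₂₁) / (2 sinθ) = (-0.602703, +0.716500, +0.351251)
rvec = θ·k = (-0.472521, +0.561737, +0.275381)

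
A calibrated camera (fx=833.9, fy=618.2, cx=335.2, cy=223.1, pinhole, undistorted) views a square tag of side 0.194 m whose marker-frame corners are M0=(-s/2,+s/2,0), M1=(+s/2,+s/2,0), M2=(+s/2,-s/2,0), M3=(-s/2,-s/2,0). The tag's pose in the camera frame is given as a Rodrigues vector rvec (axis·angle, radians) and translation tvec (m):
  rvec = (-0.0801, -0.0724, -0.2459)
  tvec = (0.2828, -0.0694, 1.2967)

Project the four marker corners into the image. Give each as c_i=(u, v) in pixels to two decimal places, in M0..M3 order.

c0=(473.63, 246.08) c1=(592.53, 223.62) c2=(559.53, 135.20) c3=(441.48, 156.35)

Intrinsics K: fx=833.9, fy=618.2, cx=335.2, cy=223.1
Marker side s = 0.194 m; corners in marker frame (Z=0):
  M0 = (-0.0970, +0.0970, 0)
  M1 = (+0.0970, +0.0970, 0)
  M2 = (+0.0970, -0.0970, 0)
  M3 = (-0.0970, -0.0970, 0)
rvec = (-0.0801, -0.0724, -0.2459), |rvec| = θ = 0.26856 rad = 15.387°
Rodrigues: sinθ=0.26534, 1−cosθ=0.03585; R = I + sinθ·[k]× + (1−cosθ)·[k]×²:
    [+0.96734 +0.24584 -0.06174]
    [-0.24007 +0.96676 +0.08799]
    [+0.08132 -0.07029 +0.99421]
t = (0.2828, -0.0694, 1.2967) m
M0: Pc = R·M0+t = (+0.21281, +0.04766, +1.28199); u = 833.9·(+0.21281)/1.28199 + 335.2 = 473.6294, v = 618.2·(+0.04766)/1.28199 + 223.1 = 246.0838
M1: Pc = R·M1+t = (+0.40048, +0.00109, +1.29777); u = 833.9·(+0.40048)/1.29777 + 335.2 = 592.5330, v = 618.2·(+0.00109)/1.29777 + 223.1 = 223.6186
M2: Pc = R·M2+t = (+0.35279, -0.18646, +1.31141); u = 833.9·(+0.35279)/1.31141 + 335.2 = 559.5303, v = 618.2·(-0.18646)/1.31141 + 223.1 = 135.2011
M3: Pc = R·M3+t = (+0.16512, -0.13989, +1.29563); u = 833.9·(+0.16512)/1.29563 + 335.2 = 441.4764, v = 618.2·(-0.13989)/1.29563 + 223.1 = 156.3532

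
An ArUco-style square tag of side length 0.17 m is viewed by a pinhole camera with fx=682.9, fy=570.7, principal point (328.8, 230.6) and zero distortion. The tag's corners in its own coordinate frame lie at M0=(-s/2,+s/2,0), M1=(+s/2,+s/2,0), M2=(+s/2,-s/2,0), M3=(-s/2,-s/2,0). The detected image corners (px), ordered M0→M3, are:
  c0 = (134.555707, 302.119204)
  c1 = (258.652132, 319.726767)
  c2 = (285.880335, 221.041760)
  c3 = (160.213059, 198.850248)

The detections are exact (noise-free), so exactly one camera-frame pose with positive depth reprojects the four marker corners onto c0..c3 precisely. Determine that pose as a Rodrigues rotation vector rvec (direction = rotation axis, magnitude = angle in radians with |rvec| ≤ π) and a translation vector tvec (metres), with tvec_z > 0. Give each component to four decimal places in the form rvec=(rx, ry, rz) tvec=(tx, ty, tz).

rvec=(0.1414, -0.2123, 0.2198) tvec=(-0.1592, 0.0494, 0.9229)

Intrinsics K: fx=682.9, fy=570.7, cx=328.8, cy=230.6
Marker side s = 0.17 m; corners in marker frame (Z=0):
  M0 = (-0.0850, +0.0850, 0)
  M1 = (+0.0850, +0.0850, 0)
  M2 = (+0.0850, -0.0850, 0)
  M3 = (-0.0850, -0.0850, 0)
Detected image corners:
  c0 = (134.555707, 302.119204) px
  c1 = (258.652132, 319.726767) px
  c2 = (285.880335, 221.041760) px
  c3 = (160.213059, 198.850248) px
Planar DLT: solve 8×8 A·h = b for H (H[2,2]=1):
  H  [+785.39920 -129.34851 +210.97071]
  H  [+180.02648 +626.33858 +261.17720]
  H  [+0.24234 +0.12531 +1.00000]
B = K⁻¹H; ‖b₁‖=1.083508, ‖b₂‖=1.083508; λ = 2/(‖b₁‖+‖b₂‖) = 0.922928, sign → tz>0 ⇒ λ=+0.922928
r₁ = λ·B[:,0] = (+0.95377,+0.20076,+0.22366); r₂ = λ·B[:,1] = (-0.23049,+0.96618,+0.11565)
r₃ = r₁×r₂ = (-0.19288,-0.16185,+0.96778); SVD([r₁ r₂ r₃]) → R = UVᵀ:
  R  [+0.95377 -0.23049 -0.19288]
  R  [+0.20076 +0.96618 -0.16185]
  R  [+0.22366 +0.11565 +0.96778]
t = (-0.15924, +0.04945, +0.92293) m
tr R = 2.887724; θ = arccos((tr R − 1)/2) = 0.336664 rad = 19.289°
axis k = ((R−Rᵀ)₃₂, (R−Rᵀ)₁₃, (R−Rᵀ)₂₁) / (2 sinθ) = (+0.420027, -0.630477, +0.652745)
rvec = θ·k = (+0.141408, -0.212259, +0.219756)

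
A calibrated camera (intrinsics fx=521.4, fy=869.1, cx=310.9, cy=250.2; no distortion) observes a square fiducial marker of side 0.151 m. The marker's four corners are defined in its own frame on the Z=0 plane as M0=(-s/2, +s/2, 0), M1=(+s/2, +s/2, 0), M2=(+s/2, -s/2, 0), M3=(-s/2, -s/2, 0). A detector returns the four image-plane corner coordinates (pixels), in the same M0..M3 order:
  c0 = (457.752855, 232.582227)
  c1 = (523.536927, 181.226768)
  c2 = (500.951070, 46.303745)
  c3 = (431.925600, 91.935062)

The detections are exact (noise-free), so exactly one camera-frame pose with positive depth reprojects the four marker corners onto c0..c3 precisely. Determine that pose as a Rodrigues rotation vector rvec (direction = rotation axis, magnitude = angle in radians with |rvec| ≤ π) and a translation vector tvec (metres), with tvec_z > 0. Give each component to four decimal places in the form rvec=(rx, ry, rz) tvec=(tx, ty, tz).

Intrinsics K: fx=521.4, fy=869.1, cx=310.9, cy=250.2
Marker side s = 0.151 m; corners in marker frame (Z=0):
  M0 = (-0.0755, +0.0755, 0)
  M1 = (+0.0755, +0.0755, 0)
  M2 = (+0.0755, -0.0755, 0)
  M3 = (-0.0755, -0.0755, 0)
Detected image corners:
  c0 = (457.752855, 232.582227) px
  c1 = (523.536927, 181.226768) px
  c2 = (500.951070, 46.303745) px
  c3 = (431.925600, 91.935062) px
Planar DLT: solve 8×8 A·h = b for H (H[2,2]=1):
  H  [+610.73519 +253.35252 +479.59453]
  H  [-273.98419 +938.90653 +138.39700]
  H  [+0.34376 +0.19501 +1.00000]
B = K⁻¹H; ‖b₁‖=1.106163, ‖b₂‖=1.106163; λ = 2/(‖b₁‖+‖b₂‖) = 0.904026, sign → tz>0 ⇒ λ=+0.904026
r₁ = λ·B[:,0] = (+0.87361,-0.37446,+0.31077); r₂ = λ·B[:,1] = (+0.33415,+0.92588,+0.17630)
r₃ = r₁×r₂ = (-0.35375,-0.05017,+0.93399); SVD([r₁ r₂ r₃]) → R = UVᵀ:
  R  [+0.87361 +0.33415 -0.35375]
  R  [-0.37446 +0.92588 -0.05017]
  R  [+0.31077 +0.17630 +0.93399]
t = (+0.29249, -0.11630, +0.90403) m
tr R = 2.733491; θ = arccos((tr R − 1)/2) = 0.522157 rad = 29.917°
axis k = ((R−Rᵀ)₃₂, (R−Rᵀ)₁₃, (R−Rᵀ)₂₁) / (2 sinθ) = (+0.227039, -0.666187, -0.710386)
rvec = θ·k = (+0.118550, -0.347854, -0.370933)

rvec=(0.1186, -0.3479, -0.3709) tvec=(0.2925, -0.1163, 0.9040)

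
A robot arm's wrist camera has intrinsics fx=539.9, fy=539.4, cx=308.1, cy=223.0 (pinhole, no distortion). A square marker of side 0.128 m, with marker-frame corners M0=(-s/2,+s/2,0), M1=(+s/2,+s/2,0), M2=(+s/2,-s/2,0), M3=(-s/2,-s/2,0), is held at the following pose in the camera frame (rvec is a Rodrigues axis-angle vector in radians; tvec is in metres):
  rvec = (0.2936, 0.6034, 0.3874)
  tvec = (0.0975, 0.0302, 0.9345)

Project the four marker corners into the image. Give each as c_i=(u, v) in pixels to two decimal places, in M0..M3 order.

Intrinsics K: fx=539.9, fy=539.4, cx=308.1, cy=223.0
Marker side s = 0.128 m; corners in marker frame (Z=0):
  M0 = (-0.0640, +0.0640, 0)
  M1 = (+0.0640, +0.0640, 0)
  M2 = (+0.0640, -0.0640, 0)
  M3 = (-0.0640, -0.0640, 0)
rvec = (0.2936, 0.6034, 0.3874), |rvec| = θ = 0.77484 rad = 44.395°
Rodrigues: sinθ=0.69960, 1−cosθ=0.28546; R = I + sinθ·[k]× + (1−cosθ)·[k]×²:
    [+0.75552 -0.26555 +0.59889]
    [+0.43402 +0.88765 -0.15394]
    [-0.49073 +0.37624 +0.78589]
t = (0.0975, 0.0302, 0.9345) m
M0: Pc = R·M0+t = (+0.03215, +0.05923, +0.98999); u = 539.9·(+0.03215)/0.98999 + 308.1 = 325.6342, v = 539.4·(+0.05923)/0.98999 + 223.0 = 255.2733
M1: Pc = R·M1+t = (+0.12886, +0.11479, +0.92717); u = 539.9·(+0.12886)/0.92717 + 308.1 = 383.1352, v = 539.4·(+0.11479)/0.92717 + 223.0 = 289.7795
M2: Pc = R·M2+t = (+0.16285, +0.00117, +0.87901); u = 539.9·(+0.16285)/0.87901 + 308.1 = 408.1233, v = 539.4·(+0.00117)/0.87901 + 223.0 = 223.7163
M3: Pc = R·M3+t = (+0.06614, -0.05439, +0.94183); u = 539.9·(+0.06614)/0.94183 + 308.1 = 346.0155, v = 539.4·(-0.05439)/0.94183 + 223.0 = 191.8517

c0=(325.63, 255.27) c1=(383.14, 289.78) c2=(408.12, 223.72) c3=(346.02, 191.85)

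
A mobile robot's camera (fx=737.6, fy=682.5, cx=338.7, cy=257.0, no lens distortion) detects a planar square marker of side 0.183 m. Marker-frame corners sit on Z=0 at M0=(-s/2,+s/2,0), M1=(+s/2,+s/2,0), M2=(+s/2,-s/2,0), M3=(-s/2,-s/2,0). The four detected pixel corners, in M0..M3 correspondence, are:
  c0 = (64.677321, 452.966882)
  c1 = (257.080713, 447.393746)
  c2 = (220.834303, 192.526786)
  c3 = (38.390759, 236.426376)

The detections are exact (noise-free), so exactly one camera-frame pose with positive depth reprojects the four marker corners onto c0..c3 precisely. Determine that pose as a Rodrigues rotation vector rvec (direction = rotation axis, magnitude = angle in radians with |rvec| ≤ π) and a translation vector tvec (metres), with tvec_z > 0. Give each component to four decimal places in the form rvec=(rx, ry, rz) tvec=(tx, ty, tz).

Intrinsics K: fx=737.6, fy=682.5, cx=338.7, cy=257.0
Marker side s = 0.183 m; corners in marker frame (Z=0):
  M0 = (-0.0915, +0.0915, 0)
  M1 = (+0.0915, +0.0915, 0)
  M2 = (+0.0915, -0.0915, 0)
  M3 = (-0.0915, -0.0915, 0)
Detected image corners:
  c0 = (64.677321, 452.966882) px
  c1 = (257.080713, 447.393746) px
  c2 = (220.834303, 192.526786) px
  c3 = (38.390759, 236.426376) px
Planar DLT: solve 8×8 A·h = b for H (H[2,2]=1):
  H  [+892.63655 +148.31368 +137.30123]
  H  [-436.67264 +1232.91429 +331.84403]
  H  [-0.90321 -0.13971 +1.00000]
B = K⁻¹H; ‖b₁‖=1.883092, ‖b₂‖=1.883092; λ = 2/(‖b₁‖+‖b₂‖) = 0.531042, sign → tz>0 ⇒ λ=+0.531042
r₁ = λ·B[:,0] = (+0.86291,-0.15915,-0.47964); r₂ = λ·B[:,1] = (+0.14085,+0.98725,-0.07419)
r₃ = r₁×r₂ = (+0.48533,-0.00354,+0.87432); SVD([r₁ r₂ r₃]) → R = UVᵀ:
  R  [+0.86291 +0.14085 +0.48533]
  R  [-0.15915 +0.98725 -0.00354]
  R  [-0.47964 -0.07419 +0.87432]
t = (-0.14500, +0.05823, +0.53104) m
tr R = 2.724479; θ = arccos((tr R − 1)/2) = 0.531122 rad = 30.431°
axis k = ((R−Rᵀ)₃₂, (R−Rᵀ)₁₃, (R−Rᵀ)₂₁) / (2 sinθ) = (-0.069750, +0.952590, -0.296153)
rvec = θ·k = (-0.037046, +0.505942, -0.157293)

rvec=(-0.0370, 0.5059, -0.1573) tvec=(-0.1450, 0.0582, 0.5310)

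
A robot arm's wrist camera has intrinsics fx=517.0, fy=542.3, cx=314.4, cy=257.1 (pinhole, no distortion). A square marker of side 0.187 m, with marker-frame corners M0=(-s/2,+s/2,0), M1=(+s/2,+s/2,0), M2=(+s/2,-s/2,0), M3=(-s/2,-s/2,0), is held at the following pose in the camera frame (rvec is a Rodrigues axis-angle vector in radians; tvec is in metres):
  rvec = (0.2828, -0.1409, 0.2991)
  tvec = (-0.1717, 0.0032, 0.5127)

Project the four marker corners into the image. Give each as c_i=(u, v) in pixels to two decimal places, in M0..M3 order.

c0=(26.82, 323.51) c1=(209.55, 369.05) c2=(258.88, 195.71) c3=(61.31, 133.39)

Intrinsics K: fx=517.0, fy=542.3, cx=314.4, cy=257.1
Marker side s = 0.187 m; corners in marker frame (Z=0):
  M0 = (-0.0935, +0.0935, 0)
  M1 = (+0.0935, +0.0935, 0)
  M2 = (+0.0935, -0.0935, 0)
  M3 = (-0.0935, -0.0935, 0)
rvec = (0.2828, -0.1409, 0.2991), |rvec| = θ = 0.43507 rad = 24.928°
Rodrigues: sinθ=0.42148, 1−cosθ=0.09316; R = I + sinθ·[k]× + (1−cosθ)·[k]×²:
    [+0.94620 -0.30936 -0.09487]
    [+0.27014 +0.91661 -0.29470]
    [+0.17813 +0.25322 +0.95087]
t = (-0.1717, 0.0032, 0.5127) m
M0: Pc = R·M0+t = (-0.28910, +0.06364, +0.51972); u = 517.0·(-0.28910)/0.51972 + 314.4 = 26.8185, v = 542.3·(+0.06364)/0.51972 + 257.1 = 323.5097
M1: Pc = R·M1+t = (-0.11216, +0.11416, +0.55303); u = 517.0·(-0.11216)/0.55303 + 314.4 = 209.5513, v = 542.3·(+0.11416)/0.55303 + 257.1 = 369.0461
M2: Pc = R·M2+t = (-0.05430, -0.05724, +0.50568); u = 517.0·(-0.05430)/0.50568 + 314.4 = 258.8794, v = 542.3·(-0.05724)/0.50568 + 257.1 = 195.7096
M3: Pc = R·M3+t = (-0.23124, -0.10776, +0.47237); u = 517.0·(-0.23124)/0.47237 + 314.4 = 61.3071, v = 542.3·(-0.10776)/0.47237 + 257.1 = 133.3854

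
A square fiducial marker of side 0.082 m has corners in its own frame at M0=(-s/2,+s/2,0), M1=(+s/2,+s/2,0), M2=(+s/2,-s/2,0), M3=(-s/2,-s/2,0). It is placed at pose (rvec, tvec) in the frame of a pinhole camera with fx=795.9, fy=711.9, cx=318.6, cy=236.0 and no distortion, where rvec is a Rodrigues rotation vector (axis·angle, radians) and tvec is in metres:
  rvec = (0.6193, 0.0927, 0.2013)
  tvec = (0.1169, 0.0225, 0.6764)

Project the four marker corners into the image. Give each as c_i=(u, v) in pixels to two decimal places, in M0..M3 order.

Intrinsics K: fx=795.9, fy=711.9, cx=318.6, cy=236.0
Marker side s = 0.082 m; corners in marker frame (Z=0):
  M0 = (-0.0410, +0.0410, 0)
  M1 = (+0.0410, +0.0410, 0)
  M2 = (+0.0410, -0.0410, 0)
  M3 = (-0.0410, -0.0410, 0)
rvec = (0.6193, 0.0927, 0.2013), |rvec| = θ = 0.65776 rad = 37.687°
Rodrigues: sinθ=0.61135, 1−cosθ=0.20864; R = I + sinθ·[k]× + (1−cosθ)·[k]×²:
    [+0.97632 -0.15941 +0.14628]
    [+0.21478 +0.79551 -0.56660]
    [-0.02604 +0.58460 +0.81090]
t = (0.1169, 0.0225, 0.6764) m
M0: Pc = R·M0+t = (+0.07034, +0.04631, +0.70144); u = 795.9·(+0.07034)/0.70144 + 318.6 = 398.4074, v = 711.9·(+0.04631)/0.70144 + 236.0 = 283.0007
M1: Pc = R·M1+t = (+0.15039, +0.06392, +0.69930); u = 795.9·(+0.15039)/0.69930 + 318.6 = 489.7679, v = 711.9·(+0.06392)/0.69930 + 236.0 = 301.0735
M2: Pc = R·M2+t = (+0.16346, -0.00131, +0.65136); u = 795.9·(+0.16346)/0.65136 + 318.6 = 518.3373, v = 711.9·(-0.00131)/0.65136 + 236.0 = 234.5684
M3: Pc = R·M3+t = (+0.08341, -0.01892, +0.65350); u = 795.9·(+0.08341)/0.65350 + 318.6 = 420.1817, v = 711.9·(-0.01892)/0.65350 + 236.0 = 215.3872

c0=(398.41, 283.00) c1=(489.77, 301.07) c2=(518.34, 234.57) c3=(420.18, 215.39)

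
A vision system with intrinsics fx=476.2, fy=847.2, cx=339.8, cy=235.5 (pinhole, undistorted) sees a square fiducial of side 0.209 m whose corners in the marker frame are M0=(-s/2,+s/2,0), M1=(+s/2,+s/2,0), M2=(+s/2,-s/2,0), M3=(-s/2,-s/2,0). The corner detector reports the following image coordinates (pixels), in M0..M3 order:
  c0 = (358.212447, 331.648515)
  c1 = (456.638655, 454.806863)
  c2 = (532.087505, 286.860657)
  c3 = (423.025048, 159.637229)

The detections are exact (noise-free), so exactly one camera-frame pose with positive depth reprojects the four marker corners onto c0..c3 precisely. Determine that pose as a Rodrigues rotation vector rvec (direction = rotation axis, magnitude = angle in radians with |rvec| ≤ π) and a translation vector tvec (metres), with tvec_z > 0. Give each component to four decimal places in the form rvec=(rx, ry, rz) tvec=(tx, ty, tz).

Intrinsics K: fx=476.2, fy=847.2, cx=339.8, cy=235.5
Marker side s = 0.209 m; corners in marker frame (Z=0):
  M0 = (-0.1045, +0.1045, 0)
  M1 = (+0.1045, +0.1045, 0)
  M2 = (+0.1045, -0.1045, 0)
  M3 = (-0.1045, -0.1045, 0)
Detected image corners:
  c0 = (358.212447, 331.648515) px
  c1 = (456.638655, 454.806863) px
  c2 = (532.087505, 286.860657) px
  c3 = (423.025048, 159.637229) px
Planar DLT: solve 8×8 A·h = b for H (H[2,2]=1):
  H  [+422.44990 -167.35217 +440.20827]
  H  [+547.81382 +930.32652 +310.52750]
  H  [-0.16481 +0.37913 +1.00000]
B = K⁻¹H; ‖b₁‖=1.231300, ‖b₂‖=1.231300; λ = 2/(‖b₁‖+‖b₂‖) = 0.812150, sign → tz>0 ⇒ λ=+0.812150
r₁ = λ·B[:,0] = (+0.81599,+0.56236,-0.13385); r₂ = λ·B[:,1] = (-0.50513,+0.80624,+0.30791)
r₃ = r₁×r₂ = (+0.28107,-0.18364,+0.94195); SVD([r₁ r₂ r₃]) → R = UVᵀ:
  R  [+0.81599 -0.50513 +0.28107]
  R  [+0.56236 +0.80624 -0.18364]
  R  [-0.13385 +0.30791 +0.94195]
t = (+0.17124, +0.07192, +0.81215) m
tr R = 2.564187; θ = arccos((tr R − 1)/2) = 0.672778 rad = 38.547°
axis k = ((R−Rᵀ)₃₂, (R−Rᵀ)₁₃, (R−Rᵀ)₂₁) / (2 sinθ) = (+0.394405, +0.332917, +0.856511)
rvec = θ·k = (+0.265347, +0.223979, +0.576242)

rvec=(0.2653, 0.2240, 0.5762) tvec=(0.1712, 0.0719, 0.8121)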